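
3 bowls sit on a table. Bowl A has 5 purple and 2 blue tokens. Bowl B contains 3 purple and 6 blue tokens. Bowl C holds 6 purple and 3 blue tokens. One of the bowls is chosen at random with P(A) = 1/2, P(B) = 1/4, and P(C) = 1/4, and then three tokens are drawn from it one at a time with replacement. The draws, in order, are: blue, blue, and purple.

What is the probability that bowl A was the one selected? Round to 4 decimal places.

The likelihood of the observed sequence under each hypothesis: P(data | bowl A) = (2/7)(2/7)(5/7) = 0.058309; P(data | bowl B) = (6/9)(6/9)(3/9) = 0.14815; P(data | bowl C) = (3/9)(3/9)(6/9) = 0.074074.
The prior-weighted likelihoods are 1/2 · 0.058309 = 0.029155, 1/4 · 0.14815 = 0.037037, 1/4 · 0.074074 = 0.018519; these sum to 0.08471.
So P(bowl A | data) = (0.029155) / (0.08471) = 0.34417.

0.3442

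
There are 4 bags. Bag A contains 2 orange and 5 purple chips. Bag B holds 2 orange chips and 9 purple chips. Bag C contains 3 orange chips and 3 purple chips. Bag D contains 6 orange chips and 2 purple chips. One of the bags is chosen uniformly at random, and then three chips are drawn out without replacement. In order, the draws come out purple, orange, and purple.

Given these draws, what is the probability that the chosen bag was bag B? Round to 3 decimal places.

Under each hypothesis, the probability of the observed sequence is: P(data | bag A) = (5/7)(2/6)(4/5) = 0.19048; P(data | bag B) = (9/11)(2/10)(8/9) = 0.14545; P(data | bag C) = (3/6)(3/5)(2/4) = 0.15; P(data | bag D) = (2/8)(6/7)(1/6) = 0.035714.
Multiplying each by its prior: 1/4 · 0.19048 = 0.047619, 1/4 · 0.14545 = 0.036364, 1/4 · 0.15 = 0.0375, 1/4 · 0.035714 = 0.0089286; with total 0.13041.
So P(bag B | data) = (0.036364) / (0.13041) = 0.27884.

0.279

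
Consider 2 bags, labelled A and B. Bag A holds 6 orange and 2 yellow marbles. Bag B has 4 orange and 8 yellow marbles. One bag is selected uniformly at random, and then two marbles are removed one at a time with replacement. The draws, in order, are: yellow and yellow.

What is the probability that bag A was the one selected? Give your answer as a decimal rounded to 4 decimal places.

0.1233

The likelihood of the observed sequence under each hypothesis: P(data | bag A) = (2/8)(2/8) = 1/16; P(data | bag B) = (8/12)(8/12) = 4/9.
Multiplying each by its prior: 1/2 · 1/16 = 1/32, 1/2 · 4/9 = 2/9; summing to 73/288.
By Bayes' rule, P(bag A | data) = (1/32) / (73/288) = 9/73.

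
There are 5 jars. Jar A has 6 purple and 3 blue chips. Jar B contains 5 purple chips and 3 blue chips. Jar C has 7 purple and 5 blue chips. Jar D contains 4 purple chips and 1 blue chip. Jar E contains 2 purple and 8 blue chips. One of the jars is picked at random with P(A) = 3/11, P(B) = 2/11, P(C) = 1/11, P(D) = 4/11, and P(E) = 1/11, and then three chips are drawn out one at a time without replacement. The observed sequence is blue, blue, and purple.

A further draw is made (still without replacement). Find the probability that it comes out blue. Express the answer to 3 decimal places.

0.367

Under each hypothesis, the probability of the observed sequence is: P(data | jar A) = (3/9)(2/8)(6/7) = 0.071429; P(data | jar B) = (3/8)(2/7)(5/6) = 0.089286; P(data | jar C) = (5/12)(4/11)(7/10) = 0.10606; P(data | jar D) = (1/5)(0/4) = 0; P(data | jar E) = (8/10)(7/9)(2/8) = 0.15556.
Weighting by the prior gives 3/11 · 0.071429 = 0.019481, 2/11 · 0.089286 = 0.016234, 1/11 · 0.10606 = 0.0096419, 4/11 · 0 = 0, 1/11 · 0.15556 = 0.014141; these sum to 0.059498.
Normalising, the posterior is P(jar A | data) = 0.32742, P(jar B | data) = 0.27285, P(jar C | data) = 0.16205, P(jar D | data) = 0, P(jar E | data) = 0.23768.
The predictive probability is P(blue next | data) = (1/6)(0.32742) + (1/5)(0.27285) + (1/3)(0.16205) + (6/7)(0.23768) = 0.36688.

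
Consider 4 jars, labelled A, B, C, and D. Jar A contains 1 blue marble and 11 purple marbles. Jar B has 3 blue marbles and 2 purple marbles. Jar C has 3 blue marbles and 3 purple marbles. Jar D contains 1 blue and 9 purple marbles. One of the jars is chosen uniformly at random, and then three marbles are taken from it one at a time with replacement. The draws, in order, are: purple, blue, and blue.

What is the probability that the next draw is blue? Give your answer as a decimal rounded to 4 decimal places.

Compute the likelihood of the observed sequence for each case: P(data | jar A) = (11/12)(1/12)(1/12) = 0.0063657; P(data | jar B) = (2/5)(3/5)(3/5) = 0.144; P(data | jar C) = (3/6)(3/6)(3/6) = 0.125; P(data | jar D) = (9/10)(1/10)(1/10) = 0.009.
Weighting by the prior gives 1/4 · 0.0063657 = 0.0015914, 1/4 · 0.144 = 0.036, 1/4 · 0.125 = 0.03125, 1/4 · 0.009 = 0.00225; summing to 0.071091.
Normalising, the posterior is P(jar A | data) = 0.022386, P(jar B | data) = 0.50639, P(jar C | data) = 0.43957, P(jar D | data) = 0.031649.
So P(blue next | data) = Σ P(blue next | H) P(H | data) = (1/12)(0.022386) + (3/5)(0.50639) + (1/2)(0.43957) + (1/10)(0.031649) = 0.52865.

0.5287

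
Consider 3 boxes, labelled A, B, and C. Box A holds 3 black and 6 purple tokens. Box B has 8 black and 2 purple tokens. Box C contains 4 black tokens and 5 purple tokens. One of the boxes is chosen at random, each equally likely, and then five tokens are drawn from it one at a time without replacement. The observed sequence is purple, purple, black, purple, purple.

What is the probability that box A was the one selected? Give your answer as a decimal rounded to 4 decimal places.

0.6923

Compute the likelihood of the observed sequence for each case: P(data | box A) = (6/9)(5/8)(3/7)(4/6)(3/5) = 1/14; P(data | box B) = (2/10)(1/9)(8/8)(0/7) = 0; P(data | box C) = (5/9)(4/8)(4/7)(3/6)(2/5) = 2/63.
Multiplying each by its prior: 1/3 · 1/14 = 1/42, 1/3 · 0 = 0, 1/3 · 2/63 = 2/189; summing to 13/378.
So P(box A | data) = (1/42) / (13/378) = 9/13.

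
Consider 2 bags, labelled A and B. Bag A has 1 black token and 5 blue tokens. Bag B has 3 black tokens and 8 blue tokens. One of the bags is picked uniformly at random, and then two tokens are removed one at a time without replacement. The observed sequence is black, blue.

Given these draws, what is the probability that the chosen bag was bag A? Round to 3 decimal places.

0.433

Under each hypothesis, the probability of the observed sequence is: P(data | bag A) = (1/6)(5/5) = 1/6; P(data | bag B) = (3/11)(8/10) = 12/55.
Weighting by the prior gives 1/2 · 1/6 = 1/12, 1/2 · 12/55 = 6/55; summing to 127/660.
By Bayes' rule, P(bag A | data) = (1/12) / (127/660) = 55/127.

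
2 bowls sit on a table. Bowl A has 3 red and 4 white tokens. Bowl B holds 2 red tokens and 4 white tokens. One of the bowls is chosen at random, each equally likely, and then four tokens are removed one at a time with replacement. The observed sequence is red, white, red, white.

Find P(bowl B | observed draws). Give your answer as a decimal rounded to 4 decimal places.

Under each hypothesis, the probability of the observed sequence is: P(data | bowl A) = (3/7)(4/7)(3/7)(4/7) = 0.059975; P(data | bowl B) = (2/6)(4/6)(2/6)(4/6) = 0.049383.
The prior-weighted likelihoods are 1/2 · 0.059975 = 0.029988, 1/2 · 0.049383 = 0.024691; summing to 0.054679.
Hence P(bowl B | data) = (0.024691) / (0.054679) = 0.45157.

0.4516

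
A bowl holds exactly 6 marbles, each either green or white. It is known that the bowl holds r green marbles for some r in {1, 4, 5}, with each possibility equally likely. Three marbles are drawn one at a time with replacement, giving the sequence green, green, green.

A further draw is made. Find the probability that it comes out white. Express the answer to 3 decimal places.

0.226

The likelihood of the observed sequence under each hypothesis: P(data | r = 1) = (1/6)(1/6)(1/6) = 1/216; P(data | r = 4) = (4/6)(4/6)(4/6) = 8/27; P(data | r = 5) = (5/6)(5/6)(5/6) = 125/216.
Multiplying each by its prior: 1/3 · 1/216 = 1/648, 1/3 · 8/27 = 8/81, 1/3 · 125/216 = 125/648; summing to 95/324.
The posterior is then P(r = 1 | data) = 1/190, P(r = 4 | data) = 32/95, P(r = 5 | data) = 25/38.
So P(white next | data) = Σ P(white next | H) P(H | data) = (5/6)(1/190) + (1/3)(32/95) + (1/6)(25/38) = 43/190.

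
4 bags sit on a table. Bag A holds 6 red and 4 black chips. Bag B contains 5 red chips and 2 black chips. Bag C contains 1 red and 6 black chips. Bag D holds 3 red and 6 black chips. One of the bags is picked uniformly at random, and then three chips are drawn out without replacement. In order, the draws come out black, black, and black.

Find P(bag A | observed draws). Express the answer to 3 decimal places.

The likelihood of the observed sequence under each hypothesis: P(data | bag A) = (4/10)(3/9)(2/8) = 1/30; P(data | bag B) = (2/7)(1/6)(0/5) = 0; P(data | bag C) = (6/7)(5/6)(4/5) = 4/7; P(data | bag D) = (6/9)(5/8)(4/7) = 5/21.
Multiplying each by its prior: 1/4 · 1/30 = 1/120, 1/4 · 0 = 0, 1/4 · 4/7 = 1/7, 1/4 · 5/21 = 5/84; with total 59/280.
Hence P(bag A | data) = (1/120) / (59/280) = 7/177.

0.040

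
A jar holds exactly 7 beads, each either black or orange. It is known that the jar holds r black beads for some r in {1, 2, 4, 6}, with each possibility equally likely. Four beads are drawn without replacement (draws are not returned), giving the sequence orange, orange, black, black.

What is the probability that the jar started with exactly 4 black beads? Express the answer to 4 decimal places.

Compute the likelihood of the observed sequence for each case: P(data | r = 1) = (6/7)(5/6)(1/5)(0/4) = 0; P(data | r = 2) = (5/7)(4/6)(2/5)(1/4) = 1/21; P(data | r = 4) = (3/7)(2/6)(4/5)(3/4) = 3/35; P(data | r = 6) = (1/7)(0/6) = 0.
Multiplying each by its prior: 1/4 · 0 = 0, 1/4 · 1/21 = 1/84, 1/4 · 3/35 = 3/140, 1/4 · 0 = 0; with total 1/30.
So P(r = 4 | data) = (3/140) / (1/30) = 9/14.

0.6429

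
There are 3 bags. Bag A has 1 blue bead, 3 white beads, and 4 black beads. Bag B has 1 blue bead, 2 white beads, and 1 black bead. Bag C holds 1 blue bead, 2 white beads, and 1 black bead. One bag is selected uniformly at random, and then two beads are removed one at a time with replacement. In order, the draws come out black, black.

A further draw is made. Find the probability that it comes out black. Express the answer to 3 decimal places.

0.417

The likelihood of the observed sequence under each hypothesis: P(data | bag A) = (4/8)(4/8) = 1/4; P(data | bag B) = (1/4)(1/4) = 1/16; P(data | bag C) = (1/4)(1/4) = 1/16.
Multiplying each by its prior: 1/3 · 1/4 = 1/12, 1/3 · 1/16 = 1/48, 1/3 · 1/16 = 1/48; with total 1/8.
Normalising, the posterior is P(bag A | data) = 2/3, P(bag B | data) = 1/6, P(bag C | data) = 1/6.
Averaging over the posterior, P(black next | data) = (1/2)(2/3) + (1/4)(1/6) + (1/4)(1/6) = 5/12.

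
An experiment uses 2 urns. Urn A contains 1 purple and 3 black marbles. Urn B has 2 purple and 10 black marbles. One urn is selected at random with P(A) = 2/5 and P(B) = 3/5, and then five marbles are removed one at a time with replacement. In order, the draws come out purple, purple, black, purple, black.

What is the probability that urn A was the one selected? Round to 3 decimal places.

0.646

Compute the likelihood of the observed sequence for each case: P(data | urn A) = (1/4)(1/4)(3/4)(1/4)(3/4) = 0.0087891; P(data | urn B) = (2/12)(2/12)(10/12)(2/12)(10/12) = 0.003215.
Multiplying each by its prior: 2/5 · 0.0087891 = 0.0035156, 3/5 · 0.003215 = 0.001929; these sum to 0.0054446.
Hence P(urn A | data) = (0.0035156) / (0.0054446) = 0.6457.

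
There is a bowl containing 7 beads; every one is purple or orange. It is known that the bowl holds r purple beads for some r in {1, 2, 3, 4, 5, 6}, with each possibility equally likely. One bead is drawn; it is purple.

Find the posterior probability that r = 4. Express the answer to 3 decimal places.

0.190

The likelihood of this draw under each hypothesis: P(data | r = 1) = (1/7) = 1/7; P(data | r = 2) = (2/7) = 2/7; P(data | r = 3) = (3/7) = 3/7; P(data | r = 4) = (4/7) = 4/7; P(data | r = 5) = (5/7) = 5/7; P(data | r = 6) = (6/7) = 6/7.
Weighting by the prior gives 1/6 · 1/7 = 1/42, 1/6 · 2/7 = 1/21, 1/6 · 3/7 = 1/14, 1/6 · 4/7 = 2/21, 1/6 · 5/7 = 5/42, 1/6 · 6/7 = 1/7; with total 1/2.
So P(r = 4 | data) = (2/21) / (1/2) = 4/21.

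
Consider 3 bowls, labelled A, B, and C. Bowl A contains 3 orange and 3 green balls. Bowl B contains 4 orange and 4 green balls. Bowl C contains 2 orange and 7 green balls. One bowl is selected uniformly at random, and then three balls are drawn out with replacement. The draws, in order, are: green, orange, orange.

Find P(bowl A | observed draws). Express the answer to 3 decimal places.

For each hypothesis, P(data | H) works out to: P(data | bowl A) = (3/6)(3/6)(3/6) = 0.125; P(data | bowl B) = (4/8)(4/8)(4/8) = 0.125; P(data | bowl C) = (7/9)(2/9)(2/9) = 0.038409.
Weighting by the prior gives 1/3 · 0.125 = 0.041667, 1/3 · 0.125 = 0.041667, 1/3 · 0.038409 = 0.012803; these sum to 0.096136.
So P(bowl A | data) = (0.041667) / (0.096136) = 0.43341.

0.433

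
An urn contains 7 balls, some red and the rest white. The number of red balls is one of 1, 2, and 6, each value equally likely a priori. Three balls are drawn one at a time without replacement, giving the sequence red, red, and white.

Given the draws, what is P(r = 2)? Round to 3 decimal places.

Compute the likelihood of the observed sequence for each case: P(data | r = 1) = (1/7)(0/6) = 0; P(data | r = 2) = (2/7)(1/6)(5/5) = 1/21; P(data | r = 6) = (6/7)(5/6)(1/5) = 1/7.
Multiplying each by its prior: 1/3 · 0 = 0, 1/3 · 1/21 = 1/63, 1/3 · 1/7 = 1/21; with total 4/63.
So P(r = 2 | data) = (1/63) / (4/63) = 1/4.

0.250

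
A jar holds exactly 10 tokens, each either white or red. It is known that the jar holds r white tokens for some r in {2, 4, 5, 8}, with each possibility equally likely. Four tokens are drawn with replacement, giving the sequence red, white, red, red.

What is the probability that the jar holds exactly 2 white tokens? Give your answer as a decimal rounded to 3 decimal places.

0.397

The likelihood of the observed sequence under each hypothesis: P(data | r = 2) = (8/10)(2/10)(8/10)(8/10) = 0.1024; P(data | r = 4) = (6/10)(4/10)(6/10)(6/10) = 0.0864; P(data | r = 5) = (5/10)(5/10)(5/10)(5/10) = 0.0625; P(data | r = 8) = (2/10)(8/10)(2/10)(2/10) = 0.0064.
Multiplying each by its prior: 1/4 · 0.1024 = 0.0256, 1/4 · 0.0864 = 0.0216, 1/4 · 0.0625 = 0.015625, 1/4 · 0.0064 = 0.0016; with total 0.064425.
Therefore the posterior P(r = 2 | data) = (0.0256) / (0.064425) = 0.39736.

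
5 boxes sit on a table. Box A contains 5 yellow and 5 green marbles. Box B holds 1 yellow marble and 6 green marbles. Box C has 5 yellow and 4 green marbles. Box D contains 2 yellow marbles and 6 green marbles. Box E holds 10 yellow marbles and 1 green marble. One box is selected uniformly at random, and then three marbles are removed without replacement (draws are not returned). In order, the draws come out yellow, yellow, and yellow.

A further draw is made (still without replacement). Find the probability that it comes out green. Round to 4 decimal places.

0.2472

Under each hypothesis, the probability of the observed sequence is: P(data | box A) = (5/10)(4/9)(3/8) = 0.083333; P(data | box B) = (1/7)(0/6) = 0; P(data | box C) = (5/9)(4/8)(3/7) = 0.11905; P(data | box D) = (2/8)(1/7)(0/6) = 0; P(data | box E) = (10/11)(9/10)(8/9) = 0.72727.
The prior-weighted likelihoods are 1/5 · 0.083333 = 0.016667, 1/5 · 0 = 0, 1/5 · 0.11905 = 0.02381, 1/5 · 0 = 0, 1/5 · 0.72727 = 0.14545; summing to 0.18593.
Normalising, the posterior is P(box A | data) = 0.089639, P(box B | data) = 0, P(box C | data) = 0.12806, P(box D | data) = 0, P(box E | data) = 0.78231.
The predictive probability is P(green next | data) = (5/7)(0.089639) + (2/3)(0.12806) + (1/8)(0.78231) = 0.24719.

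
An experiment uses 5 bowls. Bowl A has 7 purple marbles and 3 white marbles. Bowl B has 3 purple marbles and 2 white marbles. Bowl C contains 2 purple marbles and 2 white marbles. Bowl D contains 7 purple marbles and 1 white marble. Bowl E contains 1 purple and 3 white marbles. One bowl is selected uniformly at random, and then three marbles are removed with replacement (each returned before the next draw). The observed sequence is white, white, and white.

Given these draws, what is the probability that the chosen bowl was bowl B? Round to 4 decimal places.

0.1000

Compute the likelihood of the observed sequence for each case: P(data | bowl A) = (3/10)(3/10)(3/10) = 0.027; P(data | bowl B) = (2/5)(2/5)(2/5) = 0.064; P(data | bowl C) = (2/4)(2/4)(2/4) = 0.125; P(data | bowl D) = (1/8)(1/8)(1/8) = 0.0019531; P(data | bowl E) = (3/4)(3/4)(3/4) = 0.42188.
Multiplying each by its prior: 1/5 · 0.027 = 0.0054, 1/5 · 0.064 = 0.0128, 1/5 · 0.125 = 0.025, 1/5 · 0.0019531 = 0.00039063, 1/5 · 0.42188 = 0.084375; with total 0.12797.
Therefore the posterior P(bowl B | data) = (0.0128) / (0.12797) = 0.10003.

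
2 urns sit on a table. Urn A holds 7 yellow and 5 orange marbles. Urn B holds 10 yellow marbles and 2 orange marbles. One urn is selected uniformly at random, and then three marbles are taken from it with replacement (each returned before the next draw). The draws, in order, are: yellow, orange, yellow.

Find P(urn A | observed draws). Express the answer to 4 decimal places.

For each hypothesis, P(data | H) works out to: P(data | urn A) = (7/12)(5/12)(7/12) = 0.14178; P(data | urn B) = (10/12)(2/12)(10/12) = 0.11574.
The prior-weighted likelihoods are 1/2 · 0.14178 = 0.070891, 1/2 · 0.11574 = 0.05787; these sum to 0.12876.
Hence P(urn A | data) = (0.070891) / (0.12876) = 0.55056.

0.5506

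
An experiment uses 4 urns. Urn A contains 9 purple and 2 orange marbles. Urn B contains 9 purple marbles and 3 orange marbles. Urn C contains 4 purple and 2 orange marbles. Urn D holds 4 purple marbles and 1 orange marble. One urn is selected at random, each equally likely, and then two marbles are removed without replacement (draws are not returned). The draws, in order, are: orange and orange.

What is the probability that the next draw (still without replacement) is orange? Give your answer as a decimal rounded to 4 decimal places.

0.0349

Compute the likelihood of the observed sequence for each case: P(data | urn A) = (2/11)(1/10) = 0.018182; P(data | urn B) = (3/12)(2/11) = 0.045455; P(data | urn C) = (2/6)(1/5) = 0.066667; P(data | urn D) = (1/5)(0/4) = 0.
Weighting by the prior gives 1/4 · 0.018182 = 0.0045455, 1/4 · 0.045455 = 0.011364, 1/4 · 0.066667 = 0.016667, 1/4 · 0 = 0; these sum to 0.032576.
Dividing through by the total gives posterior P(urn A | data) = 0.13953, P(urn B | data) = 0.34884, P(urn C | data) = 0.51163, P(urn D | data) = 0.
So P(orange next | data) = Σ P(orange next | H) P(H | data) = (0)(0.13953) + (1/10)(0.34884) + (0)(0.51163) = 0.034884.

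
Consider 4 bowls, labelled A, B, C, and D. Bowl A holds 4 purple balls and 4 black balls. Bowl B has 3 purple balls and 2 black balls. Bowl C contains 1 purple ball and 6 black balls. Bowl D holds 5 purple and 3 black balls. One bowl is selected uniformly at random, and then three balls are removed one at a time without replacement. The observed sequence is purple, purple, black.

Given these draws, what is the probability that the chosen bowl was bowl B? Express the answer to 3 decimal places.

0.384

Compute the likelihood of the observed sequence for each case: P(data | bowl A) = (4/8)(3/7)(4/6) = 1/7; P(data | bowl B) = (3/5)(2/4)(2/3) = 1/5; P(data | bowl C) = (1/7)(0/6) = 0; P(data | bowl D) = (5/8)(4/7)(3/6) = 5/28.
Multiplying each by its prior: 1/4 · 1/7 = 1/28, 1/4 · 1/5 = 1/20, 1/4 · 0 = 0, 1/4 · 5/28 = 5/112; summing to 73/560.
By Bayes' rule, P(bowl B | data) = (1/20) / (73/560) = 28/73.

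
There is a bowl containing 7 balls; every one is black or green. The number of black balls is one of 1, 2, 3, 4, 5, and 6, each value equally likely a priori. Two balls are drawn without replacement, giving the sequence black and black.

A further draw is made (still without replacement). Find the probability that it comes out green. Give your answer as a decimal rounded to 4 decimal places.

0.4000

For each hypothesis, P(data | H) works out to: P(data | r = 1) = (1/7)(0/6) = 0; P(data | r = 2) = (2/7)(1/6) = 1/21; P(data | r = 3) = (3/7)(2/6) = 1/7; P(data | r = 4) = (4/7)(3/6) = 2/7; P(data | r = 5) = (5/7)(4/6) = 10/21; P(data | r = 6) = (6/7)(5/6) = 5/7.
The prior-weighted likelihoods are 1/6 · 0 = 0, 1/6 · 1/21 = 1/126, 1/6 · 1/7 = 1/42, 1/6 · 2/7 = 1/21, 1/6 · 10/21 = 5/63, 1/6 · 5/7 = 5/42; with total 5/18.
Dividing through by the total gives posterior P(r = 1 | data) = 0, P(r = 2 | data) = 1/35, P(r = 3 | data) = 3/35, P(r = 4 | data) = 6/35, P(r = 5 | data) = 2/7, P(r = 6 | data) = 3/7.
The predictive probability is P(green next | data) = (1)(1/35) + (4/5)(3/35) + (3/5)(6/35) + (2/5)(2/7) + (1/5)(3/7) = 2/5.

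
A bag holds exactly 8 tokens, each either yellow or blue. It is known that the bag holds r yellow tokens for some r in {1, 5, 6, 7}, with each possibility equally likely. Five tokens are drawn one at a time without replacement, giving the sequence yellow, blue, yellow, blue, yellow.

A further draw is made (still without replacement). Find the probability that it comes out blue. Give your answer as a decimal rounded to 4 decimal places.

Under each hypothesis, the probability of the observed sequence is: P(data | r = 1) = (1/8)(7/7)(0/6) = 0; P(data | r = 5) = (5/8)(3/7)(4/6)(2/5)(3/4) = 3/56; P(data | r = 6) = (6/8)(2/7)(5/6)(1/5)(4/4) = 1/28; P(data | r = 7) = (7/8)(1/7)(6/6)(0/5) = 0.
The prior-weighted likelihoods are 1/4 · 0 = 0, 1/4 · 3/56 = 3/224, 1/4 · 1/28 = 1/112, 1/4 · 0 = 0; summing to 5/224.
Normalising, the posterior is P(r = 1 | data) = 0, P(r = 5 | data) = 3/5, P(r = 6 | data) = 2/5, P(r = 7 | data) = 0.
The predictive probability is P(blue next | data) = (1/3)(3/5) + (0)(2/5) = 1/5.

0.2000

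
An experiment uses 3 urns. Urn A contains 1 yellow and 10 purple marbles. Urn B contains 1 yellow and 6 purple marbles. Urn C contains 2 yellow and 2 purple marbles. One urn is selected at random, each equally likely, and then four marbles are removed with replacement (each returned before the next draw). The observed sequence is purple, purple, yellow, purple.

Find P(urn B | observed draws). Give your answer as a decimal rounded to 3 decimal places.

0.408

Compute the likelihood of the observed sequence for each case: P(data | urn A) = (10/11)(10/11)(1/11)(10/11) = 0.068301; P(data | urn B) = (6/7)(6/7)(1/7)(6/7) = 0.089963; P(data | urn C) = (2/4)(2/4)(2/4)(2/4) = 0.0625.
The prior-weighted likelihoods are 1/3 · 0.068301 = 0.022767, 1/3 · 0.089963 = 0.029988, 1/3 · 0.0625 = 0.020833; these sum to 0.073588.
So P(urn B | data) = (0.029988) / (0.073588) = 0.40751.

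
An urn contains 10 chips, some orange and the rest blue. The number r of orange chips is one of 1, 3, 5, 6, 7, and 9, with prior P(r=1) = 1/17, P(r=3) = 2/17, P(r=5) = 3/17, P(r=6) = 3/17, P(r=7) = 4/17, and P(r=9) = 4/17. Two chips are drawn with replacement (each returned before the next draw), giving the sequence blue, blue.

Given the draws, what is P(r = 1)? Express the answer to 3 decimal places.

Under each hypothesis, the probability of the observed sequence is: P(data | r = 1) = (9/10)(9/10) = 0.81; P(data | r = 3) = (7/10)(7/10) = 0.49; P(data | r = 5) = (5/10)(5/10) = 0.25; P(data | r = 6) = (4/10)(4/10) = 0.16; P(data | r = 7) = (3/10)(3/10) = 0.09; P(data | r = 9) = (1/10)(1/10) = 0.01.
The prior-weighted likelihoods are 1/17 · 0.81 = 0.047647, 2/17 · 0.49 = 0.057647, 3/17 · 0.25 = 0.044118, 3/17 · 0.16 = 0.028235, 4/17 · 0.09 = 0.021176, 4/17 · 0.01 = 0.0023529; with total 0.20118.
Hence P(r = 1 | data) = (0.047647) / (0.20118) = 0.23684.

0.237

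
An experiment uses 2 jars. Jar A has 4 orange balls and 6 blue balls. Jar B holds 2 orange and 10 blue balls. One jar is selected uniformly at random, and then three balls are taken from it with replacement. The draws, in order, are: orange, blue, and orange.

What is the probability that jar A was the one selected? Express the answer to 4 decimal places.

0.8057

For each hypothesis, P(data | H) works out to: P(data | jar A) = (4/10)(6/10)(4/10) = 0.096; P(data | jar B) = (2/12)(10/12)(2/12) = 0.023148.
Multiplying each by its prior: 1/2 · 0.096 = 0.048, 1/2 · 0.023148 = 0.011574; with total 0.059574.
By Bayes' rule, P(jar A | data) = (0.048) / (0.059574) = 0.80572.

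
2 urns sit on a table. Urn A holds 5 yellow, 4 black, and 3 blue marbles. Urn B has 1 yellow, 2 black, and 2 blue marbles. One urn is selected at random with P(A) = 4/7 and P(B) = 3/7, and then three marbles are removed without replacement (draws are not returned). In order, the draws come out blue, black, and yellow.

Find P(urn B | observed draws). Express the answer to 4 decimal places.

0.5238

The likelihood of the observed sequence under each hypothesis: P(data | urn A) = (3/12)(4/11)(5/10) = 1/22; P(data | urn B) = (2/5)(2/4)(1/3) = 1/15.
Weighting by the prior gives 4/7 · 1/22 = 2/77, 3/7 · 1/15 = 1/35; summing to 3/55.
So P(urn B | data) = (1/35) / (3/55) = 11/21.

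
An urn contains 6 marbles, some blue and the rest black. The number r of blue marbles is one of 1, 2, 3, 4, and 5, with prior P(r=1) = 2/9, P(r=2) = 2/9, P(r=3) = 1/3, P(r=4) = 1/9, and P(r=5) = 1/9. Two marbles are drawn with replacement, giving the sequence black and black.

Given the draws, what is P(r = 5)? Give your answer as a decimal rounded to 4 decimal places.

0.0088

Under each hypothesis, the probability of the observed sequence is: P(data | r = 1) = (5/6)(5/6) = 25/36; P(data | r = 2) = (4/6)(4/6) = 4/9; P(data | r = 3) = (3/6)(3/6) = 1/4; P(data | r = 4) = (2/6)(2/6) = 1/9; P(data | r = 5) = (1/6)(1/6) = 1/36.
Weighting by the prior gives 2/9 · 25/36 = 25/162, 2/9 · 4/9 = 8/81, 1/3 · 1/4 = 1/12, 1/9 · 1/9 = 1/81, 1/9 · 1/36 = 1/324; these sum to 19/54.
Therefore the posterior P(r = 5 | data) = (1/324) / (19/54) = 1/114.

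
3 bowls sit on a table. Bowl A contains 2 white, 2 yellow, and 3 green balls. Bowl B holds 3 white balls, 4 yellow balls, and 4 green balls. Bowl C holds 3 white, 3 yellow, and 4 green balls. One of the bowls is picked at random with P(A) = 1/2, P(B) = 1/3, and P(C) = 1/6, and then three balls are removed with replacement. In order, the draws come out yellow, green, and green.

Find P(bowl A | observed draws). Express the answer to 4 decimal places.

Under each hypothesis, the probability of the observed sequence is: P(data | bowl A) = (2/7)(3/7)(3/7) = 0.052478; P(data | bowl B) = (4/11)(4/11)(4/11) = 0.048084; P(data | bowl C) = (3/10)(4/10)(4/10) = 0.048.
Multiplying each by its prior: 1/2 · 0.052478 = 0.026239, 1/3 · 0.048084 = 0.016028, 1/6 · 0.048 = 0.008; these sum to 0.050267.
Hence P(bowl A | data) = (0.026239) / (0.050267) = 0.52199.

0.5220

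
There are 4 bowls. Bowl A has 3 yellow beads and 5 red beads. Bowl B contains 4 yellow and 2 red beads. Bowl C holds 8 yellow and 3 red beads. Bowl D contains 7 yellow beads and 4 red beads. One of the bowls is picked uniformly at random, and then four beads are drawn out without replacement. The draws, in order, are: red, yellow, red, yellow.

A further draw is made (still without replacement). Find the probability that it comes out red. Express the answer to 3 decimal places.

0.319

Compute the likelihood of the observed sequence for each case: P(data | bowl A) = (5/8)(3/7)(4/6)(2/5) = 1/14; P(data | bowl B) = (2/6)(4/5)(1/4)(3/3) = 1/15; P(data | bowl C) = (3/11)(8/10)(2/9)(7/8) = 7/165; P(data | bowl D) = (4/11)(7/10)(3/9)(6/8) = 7/110.
The prior-weighted likelihoods are 1/4 · 1/14 = 1/56, 1/4 · 1/15 = 1/60, 1/4 · 7/165 = 7/660, 1/4 · 7/110 = 7/440; with total 47/770.
Dividing through by the total gives posterior P(bowl A | data) = 0.29255, P(bowl B | data) = 0.27305, P(bowl C | data) = 0.17376, P(bowl D | data) = 0.26064.
The predictive probability is P(red next | data) = (3/4)(0.29255) + (0)(0.27305) + (1/7)(0.17376) + (2/7)(0.26064) = 0.31871.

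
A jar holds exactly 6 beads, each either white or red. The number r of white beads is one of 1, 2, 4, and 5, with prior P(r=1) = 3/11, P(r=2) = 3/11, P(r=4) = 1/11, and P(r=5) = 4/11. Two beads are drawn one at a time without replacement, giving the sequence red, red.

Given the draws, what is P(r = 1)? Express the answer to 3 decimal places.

0.612

The likelihood of the observed sequence under each hypothesis: P(data | r = 1) = (5/6)(4/5) = 2/3; P(data | r = 2) = (4/6)(3/5) = 2/5; P(data | r = 4) = (2/6)(1/5) = 1/15; P(data | r = 5) = (1/6)(0/5) = 0.
Multiplying each by its prior: 3/11 · 2/3 = 2/11, 3/11 · 2/5 = 6/55, 1/11 · 1/15 = 1/165, 4/11 · 0 = 0; these sum to 49/165.
Hence P(r = 1 | data) = (2/11) / (49/165) = 30/49.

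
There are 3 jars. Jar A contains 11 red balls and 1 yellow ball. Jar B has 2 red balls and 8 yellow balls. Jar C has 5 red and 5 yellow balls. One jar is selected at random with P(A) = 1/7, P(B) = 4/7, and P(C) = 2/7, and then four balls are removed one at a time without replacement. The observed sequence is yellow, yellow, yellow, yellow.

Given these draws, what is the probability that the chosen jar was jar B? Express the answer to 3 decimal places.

0.966

Under each hypothesis, the probability of the observed sequence is: P(data | jar A) = (1/12)(0/11) = 0; P(data | jar B) = (8/10)(7/9)(6/8)(5/7) = 1/3; P(data | jar C) = (5/10)(4/9)(3/8)(2/7) = 1/42.
Multiplying each by its prior: 1/7 · 0 = 0, 4/7 · 1/3 = 4/21, 2/7 · 1/42 = 1/147; with total 29/147.
Therefore the posterior P(jar B | data) = (4/21) / (29/147) = 28/29.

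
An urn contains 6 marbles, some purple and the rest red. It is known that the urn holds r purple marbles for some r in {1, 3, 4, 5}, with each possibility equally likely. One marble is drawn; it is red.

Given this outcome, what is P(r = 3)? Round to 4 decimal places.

0.2727

For each hypothesis, P(data | H) works out to: P(data | r = 1) = (5/6) = 5/6; P(data | r = 3) = (3/6) = 1/2; P(data | r = 4) = (2/6) = 1/3; P(data | r = 5) = (1/6) = 1/6.
Multiplying each by its prior: 1/4 · 5/6 = 5/24, 1/4 · 1/2 = 1/8, 1/4 · 1/3 = 1/12, 1/4 · 1/6 = 1/24; summing to 11/24.
Hence P(r = 3 | data) = (1/8) / (11/24) = 3/11.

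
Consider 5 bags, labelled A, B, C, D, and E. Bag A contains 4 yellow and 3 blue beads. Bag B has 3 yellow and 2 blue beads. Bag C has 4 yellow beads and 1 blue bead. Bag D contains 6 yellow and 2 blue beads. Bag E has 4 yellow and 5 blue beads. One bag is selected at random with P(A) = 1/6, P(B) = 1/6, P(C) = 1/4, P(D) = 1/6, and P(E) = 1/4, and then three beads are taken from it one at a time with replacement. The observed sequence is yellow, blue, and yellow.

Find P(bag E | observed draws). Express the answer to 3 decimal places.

0.211

Under each hypothesis, the probability of the observed sequence is: P(data | bag A) = (4/7)(3/7)(4/7) = 0.13994; P(data | bag B) = (3/5)(2/5)(3/5) = 0.144; P(data | bag C) = (4/5)(1/5)(4/5) = 0.128; P(data | bag D) = (6/8)(2/8)(6/8) = 0.14062; P(data | bag E) = (4/9)(5/9)(4/9) = 0.10974.
Multiplying each by its prior: 1/6 · 0.13994 = 0.023324, 1/6 · 0.144 = 0.024, 1/4 · 0.128 = 0.032, 1/6 · 0.14062 = 0.023438, 1/4 · 0.10974 = 0.027435; with total 0.1302.
Therefore the posterior P(bag E | data) = (0.027435) / (0.1302) = 0.21072.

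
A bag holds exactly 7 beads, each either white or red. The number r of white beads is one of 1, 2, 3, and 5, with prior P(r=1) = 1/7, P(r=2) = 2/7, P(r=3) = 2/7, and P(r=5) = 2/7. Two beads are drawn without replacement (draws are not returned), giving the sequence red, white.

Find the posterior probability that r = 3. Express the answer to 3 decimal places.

Compute the likelihood of the observed sequence for each case: P(data | r = 1) = (6/7)(1/6) = 1/7; P(data | r = 2) = (5/7)(2/6) = 5/21; P(data | r = 3) = (4/7)(3/6) = 2/7; P(data | r = 5) = (2/7)(5/6) = 5/21.
The prior-weighted likelihoods are 1/7 · 1/7 = 1/49, 2/7 · 5/21 = 10/147, 2/7 · 2/7 = 4/49, 2/7 · 5/21 = 10/147; with total 5/21.
So P(r = 3 | data) = (4/49) / (5/21) = 12/35.

0.343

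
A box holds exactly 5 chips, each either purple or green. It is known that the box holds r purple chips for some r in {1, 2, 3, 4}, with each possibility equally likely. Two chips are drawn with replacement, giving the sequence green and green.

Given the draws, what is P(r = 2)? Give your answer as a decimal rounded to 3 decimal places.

Under each hypothesis, the probability of the observed sequence is: P(data | r = 1) = (4/5)(4/5) = 16/25; P(data | r = 2) = (3/5)(3/5) = 9/25; P(data | r = 3) = (2/5)(2/5) = 4/25; P(data | r = 4) = (1/5)(1/5) = 1/25.
Multiplying each by its prior: 1/4 · 16/25 = 4/25, 1/4 · 9/25 = 9/100, 1/4 · 4/25 = 1/25, 1/4 · 1/25 = 1/100; these sum to 3/10.
Hence P(r = 2 | data) = (9/100) / (3/10) = 3/10.

0.300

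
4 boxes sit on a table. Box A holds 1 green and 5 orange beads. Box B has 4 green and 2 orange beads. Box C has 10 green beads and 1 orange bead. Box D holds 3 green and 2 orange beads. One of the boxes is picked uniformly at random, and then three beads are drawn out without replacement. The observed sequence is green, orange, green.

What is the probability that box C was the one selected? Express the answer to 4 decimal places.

0.1852

Under each hypothesis, the probability of the observed sequence is: P(data | box A) = (1/6)(5/5)(0/4) = 0; P(data | box B) = (4/6)(2/5)(3/4) = 1/5; P(data | box C) = (10/11)(1/10)(9/9) = 1/11; P(data | box D) = (3/5)(2/4)(2/3) = 1/5.
The prior-weighted likelihoods are 1/4 · 0 = 0, 1/4 · 1/5 = 1/20, 1/4 · 1/11 = 1/44, 1/4 · 1/5 = 1/20; with total 27/220.
Therefore the posterior P(box C | data) = (1/44) / (27/220) = 5/27.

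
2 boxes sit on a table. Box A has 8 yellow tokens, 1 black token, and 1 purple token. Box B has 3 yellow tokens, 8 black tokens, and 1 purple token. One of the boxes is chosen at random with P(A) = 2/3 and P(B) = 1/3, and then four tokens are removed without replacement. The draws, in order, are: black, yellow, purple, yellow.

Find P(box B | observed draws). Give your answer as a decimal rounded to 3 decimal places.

0.154

Under each hypothesis, the probability of the observed sequence is: P(data | box A) = (1/10)(8/9)(1/8)(7/7) = 0.011111; P(data | box B) = (8/12)(3/11)(1/10)(2/9) = 0.0040404.
The prior-weighted likelihoods are 2/3 · 0.011111 = 0.0074074, 1/3 · 0.0040404 = 0.0013468; with total 0.0087542.
Hence P(box B | data) = (0.0013468) / (0.0087542) = 0.15385.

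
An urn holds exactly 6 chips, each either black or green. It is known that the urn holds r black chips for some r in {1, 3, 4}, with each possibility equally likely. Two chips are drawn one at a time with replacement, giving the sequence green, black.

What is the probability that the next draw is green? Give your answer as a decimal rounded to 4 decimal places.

0.5152

The likelihood of the observed sequence under each hypothesis: P(data | r = 1) = (5/6)(1/6) = 5/36; P(data | r = 3) = (3/6)(3/6) = 1/4; P(data | r = 4) = (2/6)(4/6) = 2/9.
Weighting by the prior gives 1/3 · 5/36 = 5/108, 1/3 · 1/4 = 1/12, 1/3 · 2/9 = 2/27; summing to 11/54.
Dividing through by the total gives posterior P(r = 1 | data) = 5/22, P(r = 3 | data) = 9/22, P(r = 4 | data) = 4/11.
Averaging over the posterior, P(green next | data) = (5/6)(5/22) + (1/2)(9/22) + (1/3)(4/11) = 17/33.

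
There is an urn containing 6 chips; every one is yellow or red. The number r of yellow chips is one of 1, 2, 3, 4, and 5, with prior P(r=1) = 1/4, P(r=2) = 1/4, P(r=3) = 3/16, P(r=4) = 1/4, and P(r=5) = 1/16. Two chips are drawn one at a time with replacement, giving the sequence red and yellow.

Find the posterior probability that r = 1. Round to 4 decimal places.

Under each hypothesis, the probability of the observed sequence is: P(data | r = 1) = (5/6)(1/6) = 5/36; P(data | r = 2) = (4/6)(2/6) = 2/9; P(data | r = 3) = (3/6)(3/6) = 1/4; P(data | r = 4) = (2/6)(4/6) = 2/9; P(data | r = 5) = (1/6)(5/6) = 5/36.
Weighting by the prior gives 1/4 · 5/36 = 5/144, 1/4 · 2/9 = 1/18, 3/16 · 1/4 = 3/64, 1/4 · 2/9 = 1/18, 1/16 · 5/36 = 5/576; with total 29/144.
So P(r = 1 | data) = (5/144) / (29/144) = 5/29.

0.1724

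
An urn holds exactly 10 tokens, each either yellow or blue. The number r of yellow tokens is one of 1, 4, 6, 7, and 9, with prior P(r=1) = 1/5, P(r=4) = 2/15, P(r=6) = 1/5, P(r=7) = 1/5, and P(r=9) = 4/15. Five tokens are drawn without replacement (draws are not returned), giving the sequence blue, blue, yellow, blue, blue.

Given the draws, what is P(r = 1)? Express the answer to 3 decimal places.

0.733

Under each hypothesis, the probability of the observed sequence is: P(data | r = 1) = (9/10)(8/9)(1/8)(7/7)(6/6) = 0.1; P(data | r = 4) = (6/10)(5/9)(4/8)(4/7)(3/6) = 0.047619; P(data | r = 6) = (4/10)(3/9)(6/8)(2/7)(1/6) = 0.0047619; P(data | r = 7) = (3/10)(2/9)(7/8)(1/7)(0/6) = 0; P(data | r = 9) = (1/10)(0/9) = 0.
The prior-weighted likelihoods are 1/5 · 0.1 = 0.02, 2/15 · 0.047619 = 0.0063492, 1/5 · 0.0047619 = 0.00095238, 1/5 · 0 = 0, 4/15 · 0 = 0; summing to 0.027302.
By Bayes' rule, P(r = 1 | data) = (0.02) / (0.027302) = 0.73256.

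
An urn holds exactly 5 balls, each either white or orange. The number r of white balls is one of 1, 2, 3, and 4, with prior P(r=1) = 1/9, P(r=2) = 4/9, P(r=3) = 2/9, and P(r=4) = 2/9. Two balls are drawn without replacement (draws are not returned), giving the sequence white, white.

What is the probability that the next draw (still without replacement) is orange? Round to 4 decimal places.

0.5455

The likelihood of the observed sequence under each hypothesis: P(data | r = 1) = (1/5)(0/4) = 0; P(data | r = 2) = (2/5)(1/4) = 1/10; P(data | r = 3) = (3/5)(2/4) = 3/10; P(data | r = 4) = (4/5)(3/4) = 3/5.
Weighting by the prior gives 1/9 · 0 = 0, 4/9 · 1/10 = 2/45, 2/9 · 3/10 = 1/15, 2/9 · 3/5 = 2/15; with total 11/45.
Normalising, the posterior is P(r = 1 | data) = 0, P(r = 2 | data) = 2/11, P(r = 3 | data) = 3/11, P(r = 4 | data) = 6/11.
The predictive probability is P(orange next | data) = (1)(2/11) + (2/3)(3/11) + (1/3)(6/11) = 6/11.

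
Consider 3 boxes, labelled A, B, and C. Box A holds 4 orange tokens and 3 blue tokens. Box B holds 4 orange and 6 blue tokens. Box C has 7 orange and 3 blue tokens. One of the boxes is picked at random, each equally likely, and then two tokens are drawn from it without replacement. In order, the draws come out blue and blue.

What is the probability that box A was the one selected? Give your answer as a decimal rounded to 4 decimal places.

0.2632

Compute the likelihood of the observed sequence for each case: P(data | box A) = (3/7)(2/6) = 1/7; P(data | box B) = (6/10)(5/9) = 1/3; P(data | box C) = (3/10)(2/9) = 1/15.
Weighting by the prior gives 1/3 · 1/7 = 1/21, 1/3 · 1/3 = 1/9, 1/3 · 1/15 = 1/45; with total 19/105.
So P(box A | data) = (1/21) / (19/105) = 5/19.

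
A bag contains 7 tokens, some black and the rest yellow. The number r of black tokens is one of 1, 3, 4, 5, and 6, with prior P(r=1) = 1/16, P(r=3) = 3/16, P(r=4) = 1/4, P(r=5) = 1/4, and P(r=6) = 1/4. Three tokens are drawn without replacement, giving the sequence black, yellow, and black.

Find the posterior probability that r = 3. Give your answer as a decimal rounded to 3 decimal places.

The likelihood of the observed sequence under each hypothesis: P(data | r = 1) = (1/7)(6/6)(0/5) = 0; P(data | r = 3) = (3/7)(4/6)(2/5) = 4/35; P(data | r = 4) = (4/7)(3/6)(3/5) = 6/35; P(data | r = 5) = (5/7)(2/6)(4/5) = 4/21; P(data | r = 6) = (6/7)(1/6)(5/5) = 1/7.
Multiplying each by its prior: 1/16 · 0 = 0, 3/16 · 4/35 = 3/140, 1/4 · 6/35 = 3/70, 1/4 · 4/21 = 1/21, 1/4 · 1/7 = 1/28; summing to 31/210.
Hence P(r = 3 | data) = (3/140) / (31/210) = 9/62.

0.145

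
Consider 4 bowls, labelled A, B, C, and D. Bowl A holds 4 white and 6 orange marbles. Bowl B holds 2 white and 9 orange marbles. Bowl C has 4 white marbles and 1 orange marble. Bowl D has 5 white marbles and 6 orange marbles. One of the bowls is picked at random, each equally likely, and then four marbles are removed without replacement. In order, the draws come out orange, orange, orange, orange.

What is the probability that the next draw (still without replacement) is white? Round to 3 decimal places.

Under each hypothesis, the probability of the observed sequence is: P(data | bowl A) = (6/10)(5/9)(4/8)(3/7) = 1/14; P(data | bowl B) = (9/11)(8/10)(7/9)(6/8) = 21/55; P(data | bowl C) = (1/5)(0/4) = 0; P(data | bowl D) = (6/11)(5/10)(4/9)(3/8) = 1/22.
Weighting by the prior gives 1/4 · 1/14 = 1/56, 1/4 · 21/55 = 21/220, 1/4 · 0 = 0, 1/4 · 1/22 = 1/88; summing to 48/385.
Normalising, the posterior is P(bowl A | data) = 0.14323, P(bowl B | data) = 0.76562, P(bowl C | data) = 0, P(bowl D | data) = 0.091146.
The predictive probability is P(white next | data) = (2/3)(0.14323) + (2/7)(0.76562) + (5/7)(0.091146) = 0.37934.

0.379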